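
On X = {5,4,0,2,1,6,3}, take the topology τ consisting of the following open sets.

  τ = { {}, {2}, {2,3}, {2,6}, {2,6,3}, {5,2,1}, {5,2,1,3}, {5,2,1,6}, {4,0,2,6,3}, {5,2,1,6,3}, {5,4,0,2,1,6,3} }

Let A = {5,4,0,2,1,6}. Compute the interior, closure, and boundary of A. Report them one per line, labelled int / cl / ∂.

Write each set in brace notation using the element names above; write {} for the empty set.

U open, U⊆A: {}, {2}, {2,6}, {5,2,1}, {5,2,1,6}. int(A) = ⋃ = {5,2,1,6}
X∖A={3}, int(X∖A)={}, hence cl(A)={5,4,0,2,1,6,3}
∂A: remove int from cl → {4,0,3}

int(A) = {5,2,1,6}
cl(A)  = {5,4,0,2,1,6,3}
∂A     = {4,0,3}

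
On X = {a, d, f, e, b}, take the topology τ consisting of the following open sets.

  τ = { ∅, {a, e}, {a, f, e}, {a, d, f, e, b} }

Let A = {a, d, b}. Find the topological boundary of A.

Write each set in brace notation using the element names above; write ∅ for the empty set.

{a, d, f, e, b}

interior: largest open inside A is ∅ (from ∅)
cl via duality: int({f, e}) = ∅, so X∖∅ = {a, d, f, e, b}
cl∖int = {a, d, f, e, b}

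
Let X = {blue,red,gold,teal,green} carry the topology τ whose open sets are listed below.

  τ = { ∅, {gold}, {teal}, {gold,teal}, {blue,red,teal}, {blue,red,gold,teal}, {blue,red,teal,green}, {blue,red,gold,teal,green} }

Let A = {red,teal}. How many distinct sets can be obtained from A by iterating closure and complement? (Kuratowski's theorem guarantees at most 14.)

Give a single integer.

6

X∖A={blue,gold,green}, int(X∖A)={gold}, hence cl(A)={blue,red,teal,green}
Orbit (k=closure, c=complement):
  1. A     = {red,teal}
  2. kA    = {blue,red,teal,green}
  3. cA    = {blue,gold,green}
  4. ckA   = {gold}
  5. kcA   = {blue,red,gold,green}
  6. ckcA  = {teal}
(closed under both — stop)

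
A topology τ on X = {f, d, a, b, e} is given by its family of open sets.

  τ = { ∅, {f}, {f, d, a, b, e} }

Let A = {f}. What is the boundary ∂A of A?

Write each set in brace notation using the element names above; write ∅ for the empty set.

U open, U⊆A: ∅, {f}. int(A) = ⋃ = {f}
X∖A={d, a, b, e}, int(X∖A)=∅, hence cl(A)={f, d, a, b, e}
∂A: remove int from cl → {d, a, b, e}

{d, a, b, e}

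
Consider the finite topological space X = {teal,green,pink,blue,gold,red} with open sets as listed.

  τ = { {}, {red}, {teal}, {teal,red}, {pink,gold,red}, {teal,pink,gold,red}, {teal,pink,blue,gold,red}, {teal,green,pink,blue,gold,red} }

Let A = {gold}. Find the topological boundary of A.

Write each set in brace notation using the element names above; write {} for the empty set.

U open, U⊆A: {}. int(A) = ⋃ = {}
X∖A={teal,green,pink,blue,red}, int(X∖A)={teal,red}, hence cl(A)={green,pink,blue,gold}
∂A: remove int from cl → {green,pink,blue,gold}

{green,pink,blue,gold}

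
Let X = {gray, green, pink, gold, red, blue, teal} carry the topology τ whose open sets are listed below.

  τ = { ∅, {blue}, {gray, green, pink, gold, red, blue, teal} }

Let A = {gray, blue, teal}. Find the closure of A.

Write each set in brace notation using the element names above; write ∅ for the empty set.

{gray, green, pink, gold, red, blue, teal}

complement {green, pink, gold, red}; its interior ∅; cl(A) = X∖∅ = {gray, green, pink, gold, red, blue, teal}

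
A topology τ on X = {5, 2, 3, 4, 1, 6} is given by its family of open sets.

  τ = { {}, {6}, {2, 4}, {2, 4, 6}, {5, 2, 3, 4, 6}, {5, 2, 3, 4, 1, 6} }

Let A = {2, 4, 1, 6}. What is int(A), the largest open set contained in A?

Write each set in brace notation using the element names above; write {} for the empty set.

interior: largest open inside A is {2, 4, 6} (from {}, {6}, {2, 4}, {2, 4, 6})

{2, 4, 6}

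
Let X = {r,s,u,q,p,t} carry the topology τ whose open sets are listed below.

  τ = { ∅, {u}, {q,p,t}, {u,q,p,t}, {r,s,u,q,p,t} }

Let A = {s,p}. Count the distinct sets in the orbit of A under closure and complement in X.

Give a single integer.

closure: X∖int(X∖A) = X∖{u} = {r,s,q,p,t}
Let k=closure and c=complement:
  1. A     = {s,p}
  2. kA    = {r,s,q,p,t}
  3. cA    = {r,u,q,t}
  4. ckA   = {u}
  5. kcA   = {r,s,u,q,p,t}
  6. kckA  = {r,s,u}
  7. ckcA  = ∅
  8. ckckA = {q,p,t}
— saturated at 8

8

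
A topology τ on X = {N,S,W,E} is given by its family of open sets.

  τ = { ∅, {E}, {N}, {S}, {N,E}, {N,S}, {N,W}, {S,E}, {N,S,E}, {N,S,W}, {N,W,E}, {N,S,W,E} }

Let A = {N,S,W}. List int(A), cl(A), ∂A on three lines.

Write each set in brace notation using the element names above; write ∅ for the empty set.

open subsets of A: ∅, {S}, {N}, {N,S}, {N,W}, {N,S,W}; so int(A) = {N,S,W}
closure: X∖int(X∖A) = X∖{E} = {N,S,W}
∂A = {N,S,W} minus {N,S,W} = ∅

int(A) = {N,S,W}
cl(A)  = {N,S,W}
∂A     = ∅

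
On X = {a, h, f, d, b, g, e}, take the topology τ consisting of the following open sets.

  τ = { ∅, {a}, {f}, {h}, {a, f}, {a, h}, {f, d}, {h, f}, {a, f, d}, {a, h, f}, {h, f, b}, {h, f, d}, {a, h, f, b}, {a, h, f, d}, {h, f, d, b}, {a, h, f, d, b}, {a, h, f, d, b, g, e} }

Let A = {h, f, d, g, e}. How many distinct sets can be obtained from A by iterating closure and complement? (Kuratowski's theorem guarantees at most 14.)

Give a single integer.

8

X∖A={a, b}, int(X∖A)={a}, hence cl(A)={h, f, d, b, g, e}
Orbit (k=closure, c=complement):
  1. A     = {h, f, d, g, e}
  2. kA    = {h, f, d, b, g, e}
  3. cA    = {a, b}
  4. ckA   = {a}
  5. kcA   = {a, b, g, e}
  6. kckA  = {a, g, e}
  7. ckcA  = {h, f, d}
  8. ckckA = {h, f, d, b}
(closed under both — stop)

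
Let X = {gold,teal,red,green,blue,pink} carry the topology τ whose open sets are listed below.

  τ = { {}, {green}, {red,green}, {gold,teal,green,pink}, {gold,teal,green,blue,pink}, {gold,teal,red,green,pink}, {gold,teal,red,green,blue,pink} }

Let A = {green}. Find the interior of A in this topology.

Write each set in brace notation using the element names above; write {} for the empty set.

opens ⊆ A: {}, {green}; union → int = {green}

{green}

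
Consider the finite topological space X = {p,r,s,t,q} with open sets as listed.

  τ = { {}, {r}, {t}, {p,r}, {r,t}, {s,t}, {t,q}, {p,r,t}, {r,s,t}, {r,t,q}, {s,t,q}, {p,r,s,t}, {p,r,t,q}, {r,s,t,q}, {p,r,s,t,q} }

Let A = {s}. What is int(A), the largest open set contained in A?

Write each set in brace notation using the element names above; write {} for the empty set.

interior: largest open inside A is {} (from {})

{}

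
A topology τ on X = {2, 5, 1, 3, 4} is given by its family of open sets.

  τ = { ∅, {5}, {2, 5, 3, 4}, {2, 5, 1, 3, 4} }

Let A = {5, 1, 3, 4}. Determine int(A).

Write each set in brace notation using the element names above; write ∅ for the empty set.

U open, U⊆A: ∅, {5}. int(A) = ⋃ = {5}

{5}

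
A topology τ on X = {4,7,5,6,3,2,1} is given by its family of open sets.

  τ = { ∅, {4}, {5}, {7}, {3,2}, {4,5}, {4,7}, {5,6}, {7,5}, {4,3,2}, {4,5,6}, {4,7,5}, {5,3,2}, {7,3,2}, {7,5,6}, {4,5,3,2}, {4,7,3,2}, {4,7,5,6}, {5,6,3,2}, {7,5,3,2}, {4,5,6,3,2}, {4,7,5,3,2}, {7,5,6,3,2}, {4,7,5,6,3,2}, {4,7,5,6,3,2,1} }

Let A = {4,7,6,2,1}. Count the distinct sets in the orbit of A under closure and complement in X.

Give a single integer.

cl via duality: int({5,3}) = {5}, so X∖{5} = {4,7,6,3,2,1}
Write k for closure, c for complement:
  1. A     = {4,7,6,2,1}
  2. kA    = {4,7,6,3,2,1}
  3. cA    = {5,3}
  4. ckA   = {5}
  5. kcA   = {5,6,3,2,1}
  6. kckA  = {5,6,1}
  7. ckcA  = {4,7}
  8. ckckA = {4,7,3,2}
  9. kckcA = {4,7,1}
  10. kckckA = {4,7,3,2,1}
  11. ckckcA = {5,6,3,2}
  12. ckckckA = {5,6}
applying k or c yields no new set

12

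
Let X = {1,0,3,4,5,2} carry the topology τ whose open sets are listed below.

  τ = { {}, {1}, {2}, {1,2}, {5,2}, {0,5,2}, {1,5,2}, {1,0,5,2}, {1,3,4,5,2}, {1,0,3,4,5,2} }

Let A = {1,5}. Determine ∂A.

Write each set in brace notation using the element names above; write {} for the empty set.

U open, U⊆A: {}, {1}. int(A) = ⋃ = {1}
X∖A={0,3,4,2}, int(X∖A)={2}, hence cl(A)={1,0,3,4,5}
∂A: remove int from cl → {0,3,4,5}

{0,3,4,5}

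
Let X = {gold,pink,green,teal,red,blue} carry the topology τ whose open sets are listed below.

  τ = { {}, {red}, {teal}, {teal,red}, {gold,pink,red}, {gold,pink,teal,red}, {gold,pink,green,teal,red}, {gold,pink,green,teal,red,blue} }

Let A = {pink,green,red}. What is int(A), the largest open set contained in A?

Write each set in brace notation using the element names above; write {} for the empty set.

{red}

opens ⊆ A: {}, {red}; union → int = {red}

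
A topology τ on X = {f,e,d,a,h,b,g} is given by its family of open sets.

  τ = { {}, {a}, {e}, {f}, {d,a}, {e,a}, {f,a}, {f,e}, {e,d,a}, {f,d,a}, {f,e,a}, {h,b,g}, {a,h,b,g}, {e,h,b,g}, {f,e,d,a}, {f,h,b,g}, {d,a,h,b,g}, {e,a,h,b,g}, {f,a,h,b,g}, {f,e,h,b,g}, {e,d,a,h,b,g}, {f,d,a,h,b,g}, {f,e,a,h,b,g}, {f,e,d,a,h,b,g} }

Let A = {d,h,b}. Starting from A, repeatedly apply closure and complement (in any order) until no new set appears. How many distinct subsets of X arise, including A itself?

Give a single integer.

8

X∖A={f,e,a,g}, int(X∖A)={f,e,a}, hence cl(A)={d,h,b,g}
Orbit (k=closure, c=complement):
  1. A     = {d,h,b}
  2. kA    = {d,h,b,g}
  3. cA    = {f,e,a,g}
  4. ckA   = {f,e,a}
  5. kcA   = {f,e,d,a,h,b,g}
  6. kckA  = {f,e,d,a}
  7. ckcA  = {}
  8. ckckA = {h,b,g}
(closed under both — stop)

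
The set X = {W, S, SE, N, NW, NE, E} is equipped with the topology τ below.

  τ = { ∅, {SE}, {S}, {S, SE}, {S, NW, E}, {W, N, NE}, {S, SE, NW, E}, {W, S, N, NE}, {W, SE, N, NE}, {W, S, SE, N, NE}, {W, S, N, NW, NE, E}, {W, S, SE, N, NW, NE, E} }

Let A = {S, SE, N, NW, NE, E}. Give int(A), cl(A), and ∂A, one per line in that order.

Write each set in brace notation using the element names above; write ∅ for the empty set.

int(A) = {S, SE, NW, E}
cl(A)  = {W, S, SE, N, NW, NE, E}
∂A     = {W, N, NE}

interior: largest open inside A is {S, SE, NW, E} (from ∅, {S}, {SE}, {S, SE}, {S, NW, E}, {S, SE, NW, E})
cl via duality: int({W}) = ∅, so X∖∅ = {W, S, SE, N, NW, NE, E}
cl∖int = {W, N, NE}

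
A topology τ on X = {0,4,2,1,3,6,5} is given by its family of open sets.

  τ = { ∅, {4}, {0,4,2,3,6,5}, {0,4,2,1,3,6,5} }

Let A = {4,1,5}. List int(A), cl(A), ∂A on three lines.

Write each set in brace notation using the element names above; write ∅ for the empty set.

int(A) = {4}
cl(A)  = {0,4,2,1,3,6,5}
∂A     = {0,2,1,3,6,5}

opens ⊆ A: ∅, {4}; union → int = {4}
complement {0,2,3,6}; its interior ∅; cl(A) = X∖∅ = {0,4,2,1,3,6,5}
boundary = {0,4,2,1,3,6,5} ∖ {4} = {0,2,1,3,6,5}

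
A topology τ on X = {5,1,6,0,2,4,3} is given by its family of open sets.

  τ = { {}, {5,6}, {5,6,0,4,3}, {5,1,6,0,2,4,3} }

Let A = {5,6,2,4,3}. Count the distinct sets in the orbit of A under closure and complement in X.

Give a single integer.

6

X∖A={1,0}, int(X∖A)={}, hence cl(A)={5,1,6,0,2,4,3}
Orbit (k=closure, c=complement):
  1. A     = {5,6,2,4,3}
  2. kA    = {5,1,6,0,2,4,3}
  3. cA    = {1,0}
  4. ckA   = {}
  5. kcA   = {1,0,2,4,3}
  6. ckcA  = {5,6}
(closed under both — stop)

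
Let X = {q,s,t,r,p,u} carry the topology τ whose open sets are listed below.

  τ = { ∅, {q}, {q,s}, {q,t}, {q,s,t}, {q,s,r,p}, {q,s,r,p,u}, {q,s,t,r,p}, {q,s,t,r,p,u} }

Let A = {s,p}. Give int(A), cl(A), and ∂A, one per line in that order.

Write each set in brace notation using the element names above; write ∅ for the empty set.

int(A) = ∅
cl(A)  = {s,r,p,u}
∂A     = {s,r,p,u}

interior: largest open inside A is ∅ (from ∅)
cl via duality: int({q,t,r,u}) = {q,t}, so X∖{q,t} = {s,r,p,u}
cl∖int = {s,r,p,u}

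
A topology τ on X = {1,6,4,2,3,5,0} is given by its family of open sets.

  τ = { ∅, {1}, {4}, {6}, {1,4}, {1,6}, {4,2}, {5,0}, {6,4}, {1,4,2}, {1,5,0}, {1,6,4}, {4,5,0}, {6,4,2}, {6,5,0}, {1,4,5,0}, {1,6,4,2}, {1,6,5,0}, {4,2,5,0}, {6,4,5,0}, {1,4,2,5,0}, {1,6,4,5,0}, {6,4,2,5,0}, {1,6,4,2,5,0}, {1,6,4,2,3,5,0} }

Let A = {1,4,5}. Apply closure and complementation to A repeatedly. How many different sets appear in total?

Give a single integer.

X∖A={6,2,3,0}, int(X∖A)={6}, hence cl(A)={1,4,2,3,5,0}
Orbit (k=closure, c=complement):
  1. A     = {1,4,5}
  2. kA    = {1,4,2,3,5,0}
  3. cA    = {6,2,3,0}
  4. ckA   = {6}
  5. kcA   = {6,2,3,5,0}
  6. kckA  = {6,3}
  7. ckcA  = {1,4}
  8. ckckA = {1,4,2,5,0}
  9. kckcA = {1,4,2,3}
  10. ckckcA = {6,5,0}
  11. kckckcA = {6,3,5,0}
  12. ckckckcA = {1,4,2}
(closed under both — stop)

12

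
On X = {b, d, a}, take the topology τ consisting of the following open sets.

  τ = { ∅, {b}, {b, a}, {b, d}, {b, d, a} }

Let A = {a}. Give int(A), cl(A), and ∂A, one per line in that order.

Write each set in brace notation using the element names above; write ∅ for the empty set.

interior: largest open inside A is ∅ (from ∅)
cl via duality: int({b, d}) = {b, d}, so X∖{b, d} = {a}
cl∖int = {a}

int(A) = ∅
cl(A)  = {a}
∂A     = {a}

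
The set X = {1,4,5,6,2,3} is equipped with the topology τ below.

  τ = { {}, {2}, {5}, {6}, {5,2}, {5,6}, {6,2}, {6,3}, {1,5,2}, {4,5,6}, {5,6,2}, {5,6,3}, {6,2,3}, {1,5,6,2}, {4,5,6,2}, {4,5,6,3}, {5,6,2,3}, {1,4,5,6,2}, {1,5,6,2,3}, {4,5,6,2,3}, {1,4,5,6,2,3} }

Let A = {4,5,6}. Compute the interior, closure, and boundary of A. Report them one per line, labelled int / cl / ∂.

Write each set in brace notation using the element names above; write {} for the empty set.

int(A) = {4,5,6}
cl(A)  = {1,4,5,6,3}
∂A     = {1,3}

open subsets of A: {}, {6}, {5}, {5,6}, {4,5,6}; so int(A) = {4,5,6}
closure: X∖int(X∖A) = X∖{2} = {1,4,5,6,3}
∂A = {1,4,5,6,3} minus {4,5,6} = {1,3}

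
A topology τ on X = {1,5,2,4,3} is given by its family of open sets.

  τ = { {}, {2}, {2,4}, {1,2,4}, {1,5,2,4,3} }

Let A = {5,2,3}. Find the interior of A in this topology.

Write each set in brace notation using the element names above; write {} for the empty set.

{2}

opens ⊆ A: {}, {2}; union → int = {2}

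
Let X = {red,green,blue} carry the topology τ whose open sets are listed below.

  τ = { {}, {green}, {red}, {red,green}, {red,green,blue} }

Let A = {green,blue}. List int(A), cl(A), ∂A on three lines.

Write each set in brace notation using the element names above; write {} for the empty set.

opens ⊆ A: {}, {green}; union → int = {green}
complement {red}; its interior {red}; cl(A) = X∖{red} = {green,blue}
boundary = {green,blue} ∖ {green} = {blue}

int(A) = {green}
cl(A)  = {green,blue}
∂A     = {blue}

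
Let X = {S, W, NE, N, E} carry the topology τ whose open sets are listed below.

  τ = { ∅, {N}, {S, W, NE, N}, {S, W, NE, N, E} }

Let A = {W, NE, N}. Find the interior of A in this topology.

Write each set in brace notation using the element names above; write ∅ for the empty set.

interior: largest open inside A is {N} (from ∅, {N})

{N}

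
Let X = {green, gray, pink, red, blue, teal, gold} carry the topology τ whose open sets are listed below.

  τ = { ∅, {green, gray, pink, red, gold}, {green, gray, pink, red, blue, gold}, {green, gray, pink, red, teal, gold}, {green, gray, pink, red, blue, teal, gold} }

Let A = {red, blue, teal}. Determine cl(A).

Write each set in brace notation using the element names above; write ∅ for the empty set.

X∖A={green, gray, pink, gold}, int(X∖A)=∅, hence cl(A)={green, gray, pink, red, blue, teal, gold}

{green, gray, pink, red, blue, teal, gold}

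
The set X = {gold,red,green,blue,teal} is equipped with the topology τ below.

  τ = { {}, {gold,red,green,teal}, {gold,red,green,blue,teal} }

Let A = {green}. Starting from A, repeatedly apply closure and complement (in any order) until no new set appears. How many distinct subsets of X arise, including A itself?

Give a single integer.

4

closure: X∖int(X∖A) = X∖{} = {gold,red,green,blue,teal}
Let k=closure and c=complement:
  1. A     = {green}
  2. kA    = {gold,red,green,blue,teal}
  3. cA    = {gold,red,blue,teal}
  4. ckA   = {}
— saturated at 4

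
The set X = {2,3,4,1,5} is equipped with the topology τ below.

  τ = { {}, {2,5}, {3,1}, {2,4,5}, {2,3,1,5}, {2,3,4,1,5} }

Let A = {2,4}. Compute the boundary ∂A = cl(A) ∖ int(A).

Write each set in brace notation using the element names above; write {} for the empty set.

opens ⊆ A: {}; union → int = {}
complement {3,1,5}; its interior {3,1}; cl(A) = X∖{3,1} = {2,4,5}
boundary = {2,4,5} ∖ {} = {2,4,5}

{2,4,5}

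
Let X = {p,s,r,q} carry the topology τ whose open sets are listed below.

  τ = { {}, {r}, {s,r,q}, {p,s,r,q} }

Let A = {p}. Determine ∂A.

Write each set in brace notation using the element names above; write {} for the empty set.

{p}

opens ⊆ A: {}; union → int = {}
complement {s,r,q}; its interior {s,r,q}; cl(A) = X∖{s,r,q} = {p}
boundary = {p} ∖ {} = {p}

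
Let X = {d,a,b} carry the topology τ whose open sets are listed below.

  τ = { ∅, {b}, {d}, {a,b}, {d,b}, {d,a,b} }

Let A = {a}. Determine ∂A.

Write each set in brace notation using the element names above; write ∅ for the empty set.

{a}

opens ⊆ A: ∅; union → int = ∅
complement {d,b}; its interior {d,b}; cl(A) = X∖{d,b} = {a}
boundary = {a} ∖ ∅ = {a}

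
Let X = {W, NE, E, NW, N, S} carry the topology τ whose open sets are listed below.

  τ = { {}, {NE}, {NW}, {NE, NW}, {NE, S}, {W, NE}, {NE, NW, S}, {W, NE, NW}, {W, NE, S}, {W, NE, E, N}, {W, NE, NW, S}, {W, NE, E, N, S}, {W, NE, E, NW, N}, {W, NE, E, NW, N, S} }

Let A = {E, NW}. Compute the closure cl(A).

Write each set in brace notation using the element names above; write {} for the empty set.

complement {W, NE, N, S}; its interior {W, NE, S}; cl(A) = X∖{W, NE, S} = {E, NW, N}

{E, NW, N}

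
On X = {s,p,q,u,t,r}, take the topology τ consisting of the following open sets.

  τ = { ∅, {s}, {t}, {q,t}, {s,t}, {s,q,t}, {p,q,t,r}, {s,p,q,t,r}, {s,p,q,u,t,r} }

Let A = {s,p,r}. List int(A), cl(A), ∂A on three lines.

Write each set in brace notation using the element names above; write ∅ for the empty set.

U open, U⊆A: ∅, {s}. int(A) = ⋃ = {s}
X∖A={q,u,t}, int(X∖A)={q,t}, hence cl(A)={s,p,u,r}
∂A: remove int from cl → {p,u,r}

int(A) = {s}
cl(A)  = {s,p,u,r}
∂A     = {p,u,r}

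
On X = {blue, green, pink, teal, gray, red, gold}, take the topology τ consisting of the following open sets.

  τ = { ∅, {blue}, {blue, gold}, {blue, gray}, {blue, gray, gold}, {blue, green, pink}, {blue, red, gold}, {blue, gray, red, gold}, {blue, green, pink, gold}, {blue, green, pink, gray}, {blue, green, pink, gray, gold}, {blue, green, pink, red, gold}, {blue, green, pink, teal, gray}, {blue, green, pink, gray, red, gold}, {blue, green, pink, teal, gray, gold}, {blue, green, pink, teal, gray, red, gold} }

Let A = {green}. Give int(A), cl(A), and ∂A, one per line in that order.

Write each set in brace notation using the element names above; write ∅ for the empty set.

int(A) = ∅
cl(A)  = {green, pink, teal}
∂A     = {green, pink, teal}

opens ⊆ A: ∅; union → int = ∅
complement {blue, pink, teal, gray, red, gold}; its interior {blue, gray, red, gold}; cl(A) = X∖{blue, gray, red, gold} = {green, pink, teal}
boundary = {green, pink, teal} ∖ ∅ = {green, pink, teal}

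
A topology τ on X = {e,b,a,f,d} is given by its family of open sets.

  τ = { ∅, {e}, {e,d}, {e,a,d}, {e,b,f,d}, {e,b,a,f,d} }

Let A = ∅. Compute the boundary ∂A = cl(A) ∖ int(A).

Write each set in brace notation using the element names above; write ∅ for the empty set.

U open, U⊆A: ∅. int(A) = ⋃ = ∅
X∖A={e,b,a,f,d}, int(X∖A)={e,b,a,f,d}, hence cl(A)=∅
∂A: remove int from cl → ∅

∅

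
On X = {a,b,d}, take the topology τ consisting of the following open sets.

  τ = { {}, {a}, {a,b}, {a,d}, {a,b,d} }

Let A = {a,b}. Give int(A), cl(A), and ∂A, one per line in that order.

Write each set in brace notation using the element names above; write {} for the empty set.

int(A) = {a,b}
cl(A)  = {a,b,d}
∂A     = {d}

interior: largest open inside A is {a,b} (from {}, {a}, {a,b})
cl via duality: int({d}) = {}, so X∖{} = {a,b,d}
cl∖int = {d}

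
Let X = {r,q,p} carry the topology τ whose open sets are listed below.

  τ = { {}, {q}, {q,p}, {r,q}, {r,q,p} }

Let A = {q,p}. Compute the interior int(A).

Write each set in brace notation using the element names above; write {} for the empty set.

U open, U⊆A: {}, {q}, {q,p}. int(A) = ⋃ = {q,p}

{q,p}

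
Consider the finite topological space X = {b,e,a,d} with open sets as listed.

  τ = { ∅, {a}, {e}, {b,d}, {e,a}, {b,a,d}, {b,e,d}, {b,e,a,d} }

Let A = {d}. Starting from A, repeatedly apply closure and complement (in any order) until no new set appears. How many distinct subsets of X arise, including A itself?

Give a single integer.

6

X∖A={b,e,a}, int(X∖A)={e,a}, hence cl(A)={b,d}
Orbit (k=closure, c=complement):
  1. A     = {d}
  2. kA    = {b,d}
  3. cA    = {b,e,a}
  4. ckA   = {e,a}
  5. kcA   = {b,e,a,d}
  6. ckcA  = ∅
(closed under both — stop)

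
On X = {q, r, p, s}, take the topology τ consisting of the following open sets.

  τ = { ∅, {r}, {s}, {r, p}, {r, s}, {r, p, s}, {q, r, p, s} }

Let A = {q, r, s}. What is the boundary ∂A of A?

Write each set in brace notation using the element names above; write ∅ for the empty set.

interior: largest open inside A is {r, s} (from ∅, {r}, {s}, {r, s})
cl via duality: int({p}) = ∅, so X∖∅ = {q, r, p, s}
cl∖int = {q, p}

{q, p}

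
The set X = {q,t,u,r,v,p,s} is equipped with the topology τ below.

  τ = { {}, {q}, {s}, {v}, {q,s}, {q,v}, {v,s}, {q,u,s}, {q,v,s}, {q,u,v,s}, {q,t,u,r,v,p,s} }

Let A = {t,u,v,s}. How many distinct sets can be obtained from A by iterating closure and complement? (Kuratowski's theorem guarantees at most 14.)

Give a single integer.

complement {q,r,p}; its interior {q}; cl(A) = X∖{q} = {t,u,r,v,p,s}
With k = closure, c = complement:
  1. A     = {t,u,v,s}
  2. kA    = {t,u,r,v,p,s}
  3. cA    = {q,r,p}
  4. ckA   = {q}
  5. kcA   = {q,t,u,r,p}
  6. ckcA  = {v,s}
k, c of each give nothing new

6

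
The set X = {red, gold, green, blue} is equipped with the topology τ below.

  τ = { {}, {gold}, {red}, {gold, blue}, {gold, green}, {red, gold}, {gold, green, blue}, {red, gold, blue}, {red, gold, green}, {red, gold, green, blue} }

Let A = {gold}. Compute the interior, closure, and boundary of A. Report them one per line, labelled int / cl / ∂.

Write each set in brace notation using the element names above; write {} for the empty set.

int(A) = {gold}
cl(A)  = {gold, green, blue}
∂A     = {green, blue}

interior: largest open inside A is {gold} (from {}, {gold})
cl via duality: int({red, green, blue}) = {red}, so X∖{red} = {gold, green, blue}
cl∖int = {green, blue}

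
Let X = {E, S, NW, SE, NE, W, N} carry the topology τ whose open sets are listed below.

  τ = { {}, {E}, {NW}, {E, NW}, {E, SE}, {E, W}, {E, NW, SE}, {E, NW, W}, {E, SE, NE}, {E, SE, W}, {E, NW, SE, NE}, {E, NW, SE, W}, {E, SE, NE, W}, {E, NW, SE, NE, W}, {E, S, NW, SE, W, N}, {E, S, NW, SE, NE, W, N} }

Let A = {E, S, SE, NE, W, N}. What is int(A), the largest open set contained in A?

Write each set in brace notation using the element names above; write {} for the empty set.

{E, SE, NE, W}

opens ⊆ A: {}, {E}, {E, W}, {E, SE}, {E, SE, W}, {E, SE, NE}, {E, SE, NE, W}; union → int = {E, SE, NE, W}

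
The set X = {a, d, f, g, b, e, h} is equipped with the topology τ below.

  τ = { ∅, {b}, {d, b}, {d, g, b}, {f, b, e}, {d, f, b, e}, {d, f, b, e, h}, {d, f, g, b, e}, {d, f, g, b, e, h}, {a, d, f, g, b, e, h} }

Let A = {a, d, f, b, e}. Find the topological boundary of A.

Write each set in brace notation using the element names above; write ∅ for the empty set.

open subsets of A: ∅, {b}, {d, b}, {f, b, e}, {d, f, b, e}; so int(A) = {d, f, b, e}
closure: X∖int(X∖A) = X∖∅ = {a, d, f, g, b, e, h}
∂A = {a, d, f, g, b, e, h} minus {d, f, b, e} = {a, g, h}

{a, g, h}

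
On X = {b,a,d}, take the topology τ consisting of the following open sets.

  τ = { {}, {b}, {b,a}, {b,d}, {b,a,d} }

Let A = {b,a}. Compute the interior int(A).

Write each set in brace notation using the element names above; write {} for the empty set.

U open, U⊆A: {}, {b}, {b,a}. int(A) = ⋃ = {b,a}

{b,a}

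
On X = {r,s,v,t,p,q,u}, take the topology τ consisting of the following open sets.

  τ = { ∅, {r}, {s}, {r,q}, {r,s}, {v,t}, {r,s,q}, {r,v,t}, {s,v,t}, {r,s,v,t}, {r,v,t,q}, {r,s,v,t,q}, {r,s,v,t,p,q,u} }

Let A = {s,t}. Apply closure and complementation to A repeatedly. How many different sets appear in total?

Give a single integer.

10

complement {r,v,p,q,u}; its interior {r,q}; cl(A) = X∖{r,q} = {s,v,t,p,u}
With k = closure, c = complement:
  1. A     = {s,t}
  2. kA    = {s,v,t,p,u}
  3. cA    = {r,v,p,q,u}
  4. ckA   = {r,q}
  5. kcA   = {r,v,t,p,q,u}
  6. kckA  = {r,p,q,u}
  7. ckcA  = {s}
  8. ckckA = {s,v,t}
  9. kckcA = {s,p,u}
  10. ckckcA = {r,v,t,q}
k, c of each give nothing new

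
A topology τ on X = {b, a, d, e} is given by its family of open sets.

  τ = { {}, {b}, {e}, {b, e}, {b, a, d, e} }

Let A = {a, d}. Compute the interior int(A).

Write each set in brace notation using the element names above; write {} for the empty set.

U open, U⊆A: {}. int(A) = ⋃ = {}

{}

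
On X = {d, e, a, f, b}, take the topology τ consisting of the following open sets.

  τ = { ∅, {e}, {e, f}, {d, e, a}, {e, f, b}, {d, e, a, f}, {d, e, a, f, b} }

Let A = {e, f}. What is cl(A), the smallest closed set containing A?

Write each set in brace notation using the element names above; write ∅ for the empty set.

{d, e, a, f, b}

complement {d, a, b}; its interior ∅; cl(A) = X∖∅ = {d, e, a, f, b}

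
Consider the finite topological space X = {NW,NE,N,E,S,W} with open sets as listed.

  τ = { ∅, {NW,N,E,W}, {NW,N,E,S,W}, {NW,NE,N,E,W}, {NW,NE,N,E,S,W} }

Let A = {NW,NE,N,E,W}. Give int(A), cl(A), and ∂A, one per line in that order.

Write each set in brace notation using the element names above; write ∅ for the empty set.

opens ⊆ A: ∅, {NW,N,E,W}, {NW,NE,N,E,W}; union → int = {NW,NE,N,E,W}
complement {S}; its interior ∅; cl(A) = X∖∅ = {NW,NE,N,E,S,W}
boundary = {NW,NE,N,E,S,W} ∖ {NW,NE,N,E,W} = {S}

int(A) = {NW,NE,N,E,W}
cl(A)  = {NW,NE,N,E,S,W}
∂A     = {S}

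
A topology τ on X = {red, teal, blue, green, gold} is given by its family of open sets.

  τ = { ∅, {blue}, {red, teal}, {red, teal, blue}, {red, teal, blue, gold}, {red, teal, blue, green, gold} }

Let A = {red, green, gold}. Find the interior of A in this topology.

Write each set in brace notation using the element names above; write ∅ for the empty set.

∅

U open, U⊆A: ∅. int(A) = ⋃ = ∅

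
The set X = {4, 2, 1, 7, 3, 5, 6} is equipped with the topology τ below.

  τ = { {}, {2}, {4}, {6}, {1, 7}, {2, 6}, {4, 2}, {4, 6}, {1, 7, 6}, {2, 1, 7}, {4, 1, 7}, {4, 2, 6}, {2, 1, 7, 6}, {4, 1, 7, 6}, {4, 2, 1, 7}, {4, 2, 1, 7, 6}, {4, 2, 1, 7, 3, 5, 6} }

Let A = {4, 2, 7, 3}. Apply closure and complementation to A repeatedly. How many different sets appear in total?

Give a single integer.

10

complement {1, 5, 6}; its interior {6}; cl(A) = X∖{6} = {4, 2, 1, 7, 3, 5}
With k = closure, c = complement:
  1. A     = {4, 2, 7, 3}
  2. kA    = {4, 2, 1, 7, 3, 5}
  3. cA    = {1, 5, 6}
  4. ckA   = {6}
  5. kcA   = {1, 7, 3, 5, 6}
  6. kckA  = {3, 5, 6}
  7. ckcA  = {4, 2}
  8. ckckA = {4, 2, 1, 7}
  9. kckcA = {4, 2, 3, 5}
  10. ckckcA = {1, 7, 6}
k, c of each give nothing new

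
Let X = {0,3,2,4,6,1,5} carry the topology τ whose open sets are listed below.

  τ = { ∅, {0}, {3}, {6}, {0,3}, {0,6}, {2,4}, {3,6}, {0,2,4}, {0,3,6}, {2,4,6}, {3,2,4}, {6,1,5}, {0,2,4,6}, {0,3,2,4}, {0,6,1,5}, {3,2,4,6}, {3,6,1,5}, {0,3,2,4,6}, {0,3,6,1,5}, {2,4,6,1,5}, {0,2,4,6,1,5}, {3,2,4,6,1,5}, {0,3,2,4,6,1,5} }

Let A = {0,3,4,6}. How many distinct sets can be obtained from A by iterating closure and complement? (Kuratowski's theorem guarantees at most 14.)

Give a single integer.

closure: X∖int(X∖A) = X∖∅ = {0,3,2,4,6,1,5}
Let k=closure and c=complement:
  1. A     = {0,3,4,6}
  2. kA    = {0,3,2,4,6,1,5}
  3. cA    = {2,1,5}
  4. ckA   = ∅
  5. kcA   = {2,4,1,5}
  6. ckcA  = {0,3,6}
  7. kckcA = {0,3,6,1,5}
  8. ckckcA = {2,4}
— saturated at 8

8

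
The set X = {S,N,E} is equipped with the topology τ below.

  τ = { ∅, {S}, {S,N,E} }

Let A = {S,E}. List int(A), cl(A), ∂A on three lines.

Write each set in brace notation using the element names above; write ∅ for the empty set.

int(A) = {S}
cl(A)  = {S,N,E}
∂A     = {N,E}

U open, U⊆A: ∅, {S}. int(A) = ⋃ = {S}
X∖A={N}, int(X∖A)=∅, hence cl(A)={S,N,E}
∂A: remove int from cl → {N,E}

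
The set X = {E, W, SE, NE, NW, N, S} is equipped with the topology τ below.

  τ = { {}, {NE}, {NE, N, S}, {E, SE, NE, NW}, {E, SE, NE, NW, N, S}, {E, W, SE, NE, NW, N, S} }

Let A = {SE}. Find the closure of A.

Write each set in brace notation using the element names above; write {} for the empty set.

{E, W, SE, NW}

closure: X∖int(X∖A) = X∖{NE, N, S} = {E, W, SE, NW}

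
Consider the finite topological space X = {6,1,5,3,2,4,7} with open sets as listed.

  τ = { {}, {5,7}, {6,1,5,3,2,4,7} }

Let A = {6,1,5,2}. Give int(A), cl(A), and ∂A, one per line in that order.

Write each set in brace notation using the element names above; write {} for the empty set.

U open, U⊆A: {}. int(A) = ⋃ = {}
X∖A={3,4,7}, int(X∖A)={}, hence cl(A)={6,1,5,3,2,4,7}
∂A: remove int from cl → {6,1,5,3,2,4,7}

int(A) = {}
cl(A)  = {6,1,5,3,2,4,7}
∂A     = {6,1,5,3,2,4,7}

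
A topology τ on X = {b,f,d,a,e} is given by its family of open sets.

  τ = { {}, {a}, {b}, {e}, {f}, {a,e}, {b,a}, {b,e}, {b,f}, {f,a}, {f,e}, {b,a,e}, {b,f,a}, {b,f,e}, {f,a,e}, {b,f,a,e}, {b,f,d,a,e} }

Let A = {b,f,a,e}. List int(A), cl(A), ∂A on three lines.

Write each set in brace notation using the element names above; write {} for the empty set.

interior: largest open inside A is {b,f,a,e} (from {}, {f}, {b}, {a}, {e}, {f,a}, {b,f}, {b,a}, {a,e}, {f,e}, {b,e}, {b,f,a}, {f,a,e}, {b,f,e}, {b,a,e}, {b,f,a,e})
cl via duality: int({d}) = {}, so X∖{} = {b,f,d,a,e}
cl∖int = {d}

int(A) = {b,f,a,e}
cl(A)  = {b,f,d,a,e}
∂A     = {d}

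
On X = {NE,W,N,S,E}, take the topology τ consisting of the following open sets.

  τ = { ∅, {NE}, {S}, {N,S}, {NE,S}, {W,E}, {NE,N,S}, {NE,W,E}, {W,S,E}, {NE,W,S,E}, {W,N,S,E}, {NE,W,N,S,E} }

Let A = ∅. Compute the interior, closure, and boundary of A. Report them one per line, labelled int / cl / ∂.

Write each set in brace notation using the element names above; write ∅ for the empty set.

open subsets of A: ∅; so int(A) = ∅
closure: X∖int(X∖A) = X∖{NE,W,N,S,E} = ∅
∂A = ∅ minus ∅ = ∅

int(A) = ∅
cl(A)  = ∅
∂A     = ∅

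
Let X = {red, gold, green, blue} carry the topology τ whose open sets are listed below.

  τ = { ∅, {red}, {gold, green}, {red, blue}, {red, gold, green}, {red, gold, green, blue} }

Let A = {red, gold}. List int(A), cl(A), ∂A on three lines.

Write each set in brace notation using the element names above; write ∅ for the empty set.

interior: largest open inside A is {red} (from ∅, {red})
cl via duality: int({green, blue}) = ∅, so X∖∅ = {red, gold, green, blue}
cl∖int = {gold, green, blue}

int(A) = {red}
cl(A)  = {red, gold, green, blue}
∂A     = {gold, green, blue}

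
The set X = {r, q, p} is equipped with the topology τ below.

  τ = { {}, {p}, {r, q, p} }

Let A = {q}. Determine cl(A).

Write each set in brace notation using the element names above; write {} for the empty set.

X∖A={r, p}, int(X∖A)={p}, hence cl(A)={r, q}

{r, q}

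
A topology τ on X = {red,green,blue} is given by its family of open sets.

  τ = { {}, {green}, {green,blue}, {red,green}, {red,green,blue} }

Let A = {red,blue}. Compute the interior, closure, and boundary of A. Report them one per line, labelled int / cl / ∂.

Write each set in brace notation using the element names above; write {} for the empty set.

int(A) = {}
cl(A)  = {red,blue}
∂A     = {red,blue}

interior: largest open inside A is {} (from {})
cl via duality: int({green}) = {green}, so X∖{green} = {red,blue}
cl∖int = {red,blue}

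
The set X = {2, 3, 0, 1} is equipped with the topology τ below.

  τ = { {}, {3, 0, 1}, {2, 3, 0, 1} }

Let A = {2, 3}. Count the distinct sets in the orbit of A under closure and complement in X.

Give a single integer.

complement {0, 1}; its interior {}; cl(A) = X∖{} = {2, 3, 0, 1}
With k = closure, c = complement:
  1. A     = {2, 3}
  2. kA    = {2, 3, 0, 1}
  3. cA    = {0, 1}
  4. ckA   = {}
k, c of each give nothing new

4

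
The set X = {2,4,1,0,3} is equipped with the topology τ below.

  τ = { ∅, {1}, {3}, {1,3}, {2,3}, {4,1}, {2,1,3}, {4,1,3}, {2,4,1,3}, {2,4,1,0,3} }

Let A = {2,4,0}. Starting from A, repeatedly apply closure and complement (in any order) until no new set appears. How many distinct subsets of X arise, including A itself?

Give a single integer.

4

X∖A={1,3}, int(X∖A)={1,3}, hence cl(A)={2,4,0}
Orbit (k=closure, c=complement):
  1. A     = {2,4,0}
  2. cA    = {1,3}
  3. kcA   = {2,4,1,0,3}
  4. ckcA  = ∅
(closed under both — stop)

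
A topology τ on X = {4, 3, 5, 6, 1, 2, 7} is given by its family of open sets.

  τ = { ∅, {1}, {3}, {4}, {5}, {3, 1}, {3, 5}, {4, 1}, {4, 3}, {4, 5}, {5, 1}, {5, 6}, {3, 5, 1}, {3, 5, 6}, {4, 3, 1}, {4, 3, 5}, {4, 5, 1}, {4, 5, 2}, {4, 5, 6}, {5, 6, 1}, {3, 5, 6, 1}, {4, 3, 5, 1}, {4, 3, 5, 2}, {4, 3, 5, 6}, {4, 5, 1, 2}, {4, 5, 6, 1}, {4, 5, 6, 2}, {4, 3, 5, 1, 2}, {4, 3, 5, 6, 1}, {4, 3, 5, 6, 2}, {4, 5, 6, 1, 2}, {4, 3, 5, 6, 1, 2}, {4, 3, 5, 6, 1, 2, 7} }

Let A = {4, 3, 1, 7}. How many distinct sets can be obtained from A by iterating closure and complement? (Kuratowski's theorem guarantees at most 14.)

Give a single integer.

complement {5, 6, 2}; its interior {5, 6}; cl(A) = X∖{5, 6} = {4, 3, 1, 2, 7}
With k = closure, c = complement:
  1. A     = {4, 3, 1, 7}
  2. kA    = {4, 3, 1, 2, 7}
  3. cA    = {5, 6, 2}
  4. ckA   = {5, 6}
  5. kcA   = {5, 6, 2, 7}
  6. ckcA  = {4, 3, 1}
k, c of each give nothing new

6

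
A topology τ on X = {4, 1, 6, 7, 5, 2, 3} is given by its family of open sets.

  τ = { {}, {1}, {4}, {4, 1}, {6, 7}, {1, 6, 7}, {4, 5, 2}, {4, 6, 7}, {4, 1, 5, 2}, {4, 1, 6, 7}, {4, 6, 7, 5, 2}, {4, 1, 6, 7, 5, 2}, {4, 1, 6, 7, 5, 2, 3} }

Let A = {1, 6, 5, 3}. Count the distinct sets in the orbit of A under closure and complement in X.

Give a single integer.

12

X∖A={4, 7, 2}, int(X∖A)={4}, hence cl(A)={1, 6, 7, 5, 2, 3}
Orbit (k=closure, c=complement):
  1. A     = {1, 6, 5, 3}
  2. kA    = {1, 6, 7, 5, 2, 3}
  3. cA    = {4, 7, 2}
  4. ckA   = {4}
  5. kcA   = {4, 6, 7, 5, 2, 3}
  6. kckA  = {4, 5, 2, 3}
  7. ckcA  = {1}
  8. ckckA = {1, 6, 7}
  9. kckcA = {1, 3}
  10. kckckA = {1, 6, 7, 3}
  11. ckckcA = {4, 6, 7, 5, 2}
  12. ckckckA = {4, 5, 2}
(closed under both — stop)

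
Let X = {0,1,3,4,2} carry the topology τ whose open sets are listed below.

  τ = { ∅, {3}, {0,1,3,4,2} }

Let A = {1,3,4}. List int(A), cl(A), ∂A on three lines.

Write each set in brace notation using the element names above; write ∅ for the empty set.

interior: largest open inside A is {3} (from ∅, {3})
cl via duality: int({0,2}) = ∅, so X∖∅ = {0,1,3,4,2}
cl∖int = {0,1,4,2}

int(A) = {3}
cl(A)  = {0,1,3,4,2}
∂A     = {0,1,4,2}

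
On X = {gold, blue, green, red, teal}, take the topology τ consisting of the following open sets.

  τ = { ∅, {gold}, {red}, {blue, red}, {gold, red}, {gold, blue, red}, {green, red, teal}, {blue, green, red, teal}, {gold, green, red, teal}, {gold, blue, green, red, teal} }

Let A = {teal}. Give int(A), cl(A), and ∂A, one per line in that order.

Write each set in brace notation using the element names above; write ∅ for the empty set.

opens ⊆ A: ∅; union → int = ∅
complement {gold, blue, green, red}; its interior {gold, blue, red}; cl(A) = X∖{gold, blue, red} = {green, teal}
boundary = {green, teal} ∖ ∅ = {green, teal}

int(A) = ∅
cl(A)  = {green, teal}
∂A     = {green, teal}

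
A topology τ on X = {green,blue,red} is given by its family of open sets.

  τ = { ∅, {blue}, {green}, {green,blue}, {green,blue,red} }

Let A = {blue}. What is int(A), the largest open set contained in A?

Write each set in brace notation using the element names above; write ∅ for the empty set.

{blue}

interior: largest open inside A is {blue} (from ∅, {blue})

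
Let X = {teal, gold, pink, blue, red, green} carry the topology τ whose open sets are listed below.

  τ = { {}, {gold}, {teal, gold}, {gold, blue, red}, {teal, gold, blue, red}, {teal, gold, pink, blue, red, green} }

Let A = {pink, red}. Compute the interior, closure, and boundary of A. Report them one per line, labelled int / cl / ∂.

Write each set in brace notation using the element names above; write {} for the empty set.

open subsets of A: {}; so int(A) = {}
closure: X∖int(X∖A) = X∖{teal, gold} = {pink, blue, red, green}
∂A = {pink, blue, red, green} minus {} = {pink, blue, red, green}

int(A) = {}
cl(A)  = {pink, blue, red, green}
∂A     = {pink, blue, red, green}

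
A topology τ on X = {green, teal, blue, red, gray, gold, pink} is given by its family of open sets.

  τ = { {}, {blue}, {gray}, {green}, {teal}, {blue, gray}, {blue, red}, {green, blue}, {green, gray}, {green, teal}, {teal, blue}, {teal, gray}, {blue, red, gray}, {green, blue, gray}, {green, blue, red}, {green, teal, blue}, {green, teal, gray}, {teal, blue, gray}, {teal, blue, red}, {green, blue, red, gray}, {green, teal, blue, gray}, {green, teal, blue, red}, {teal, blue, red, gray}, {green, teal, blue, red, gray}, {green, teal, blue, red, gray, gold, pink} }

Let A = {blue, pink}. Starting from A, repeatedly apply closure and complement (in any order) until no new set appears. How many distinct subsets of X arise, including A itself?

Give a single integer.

closure: X∖int(X∖A) = X∖{green, teal, gray} = {blue, red, gold, pink}
Let k=closure and c=complement:
  1. A     = {blue, pink}
  2. kA    = {blue, red, gold, pink}
  3. cA    = {green, teal, red, gray, gold}
  4. ckA   = {green, teal, gray}
  5. kcA   = {green, teal, red, gray, gold, pink}
  6. kckA  = {green, teal, gray, gold, pink}
  7. ckcA  = {blue}
  8. ckckA = {blue, red}
— saturated at 8

8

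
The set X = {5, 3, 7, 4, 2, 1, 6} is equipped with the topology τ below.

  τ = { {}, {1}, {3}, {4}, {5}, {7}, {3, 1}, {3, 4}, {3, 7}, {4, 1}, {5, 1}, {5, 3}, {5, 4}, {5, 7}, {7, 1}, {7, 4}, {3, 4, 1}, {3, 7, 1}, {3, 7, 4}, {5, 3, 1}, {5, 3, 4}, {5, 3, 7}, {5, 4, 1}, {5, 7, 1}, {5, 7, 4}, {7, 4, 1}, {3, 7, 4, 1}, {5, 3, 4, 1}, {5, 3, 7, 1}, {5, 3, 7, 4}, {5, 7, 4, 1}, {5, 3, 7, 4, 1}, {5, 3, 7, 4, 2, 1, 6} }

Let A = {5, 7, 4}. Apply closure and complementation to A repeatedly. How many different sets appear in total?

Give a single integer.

X∖A={3, 2, 1, 6}, int(X∖A)={3, 1}, hence cl(A)={5, 7, 4, 2, 6}
Orbit (k=closure, c=complement):
  1. A     = {5, 7, 4}
  2. kA    = {5, 7, 4, 2, 6}
  3. cA    = {3, 2, 1, 6}
  4. ckA   = {3, 1}
(closed under both — stop)

4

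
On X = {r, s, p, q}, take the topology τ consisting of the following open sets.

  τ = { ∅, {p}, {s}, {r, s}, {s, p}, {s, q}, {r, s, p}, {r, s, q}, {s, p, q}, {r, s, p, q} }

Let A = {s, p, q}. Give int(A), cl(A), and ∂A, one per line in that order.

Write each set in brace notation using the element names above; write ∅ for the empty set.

int(A) = {s, p, q}
cl(A)  = {r, s, p, q}
∂A     = {r}

opens ⊆ A: ∅, {s}, {p}, {s, q}, {s, p}, {s, p, q}; union → int = {s, p, q}
complement {r}; its interior ∅; cl(A) = X∖∅ = {r, s, p, q}
boundary = {r, s, p, q} ∖ {s, p, q} = {r}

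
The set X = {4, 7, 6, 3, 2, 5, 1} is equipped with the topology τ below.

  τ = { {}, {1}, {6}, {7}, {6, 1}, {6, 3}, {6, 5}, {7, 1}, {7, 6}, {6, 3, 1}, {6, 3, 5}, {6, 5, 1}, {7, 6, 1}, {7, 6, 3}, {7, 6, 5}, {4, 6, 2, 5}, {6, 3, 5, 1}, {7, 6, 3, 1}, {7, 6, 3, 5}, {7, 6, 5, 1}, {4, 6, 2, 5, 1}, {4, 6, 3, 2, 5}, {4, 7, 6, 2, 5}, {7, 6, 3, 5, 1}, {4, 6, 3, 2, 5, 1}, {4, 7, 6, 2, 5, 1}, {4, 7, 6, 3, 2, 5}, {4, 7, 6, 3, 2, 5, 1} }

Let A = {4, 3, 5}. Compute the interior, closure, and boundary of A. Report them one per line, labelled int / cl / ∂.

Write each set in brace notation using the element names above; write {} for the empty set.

U open, U⊆A: {}. int(A) = ⋃ = {}
X∖A={7, 6, 2, 1}, int(X∖A)={7, 6, 1}, hence cl(A)={4, 3, 2, 5}
∂A: remove int from cl → {4, 3, 2, 5}

int(A) = {}
cl(A)  = {4, 3, 2, 5}
∂A     = {4, 3, 2, 5}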